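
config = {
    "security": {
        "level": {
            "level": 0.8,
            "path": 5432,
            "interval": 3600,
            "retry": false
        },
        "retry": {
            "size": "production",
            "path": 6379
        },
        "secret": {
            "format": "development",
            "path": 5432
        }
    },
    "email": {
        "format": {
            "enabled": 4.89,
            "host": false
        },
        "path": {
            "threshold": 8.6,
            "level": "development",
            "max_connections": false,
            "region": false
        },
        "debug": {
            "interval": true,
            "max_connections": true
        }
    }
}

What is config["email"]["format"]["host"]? False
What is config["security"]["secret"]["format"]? "development"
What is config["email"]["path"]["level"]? "development"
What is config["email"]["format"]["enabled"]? 4.89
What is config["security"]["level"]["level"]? 0.8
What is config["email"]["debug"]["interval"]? True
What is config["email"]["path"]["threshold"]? 8.6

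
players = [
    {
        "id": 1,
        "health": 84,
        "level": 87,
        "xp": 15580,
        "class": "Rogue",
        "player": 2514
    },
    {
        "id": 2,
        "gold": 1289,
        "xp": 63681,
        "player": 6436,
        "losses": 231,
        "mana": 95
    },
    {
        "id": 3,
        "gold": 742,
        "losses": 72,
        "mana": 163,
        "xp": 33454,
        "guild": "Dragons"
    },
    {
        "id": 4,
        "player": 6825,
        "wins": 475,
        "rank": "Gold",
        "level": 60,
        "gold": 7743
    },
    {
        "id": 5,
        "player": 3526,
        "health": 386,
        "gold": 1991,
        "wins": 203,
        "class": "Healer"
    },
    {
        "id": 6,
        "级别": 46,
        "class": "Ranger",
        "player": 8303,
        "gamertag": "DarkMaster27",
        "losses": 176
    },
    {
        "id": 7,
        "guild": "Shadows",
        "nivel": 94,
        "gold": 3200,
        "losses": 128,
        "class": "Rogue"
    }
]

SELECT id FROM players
[1, 2, 3, 4, 5, 6, 7]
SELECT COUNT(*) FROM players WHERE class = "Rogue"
2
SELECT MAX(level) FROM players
87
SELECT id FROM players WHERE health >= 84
[1, 5]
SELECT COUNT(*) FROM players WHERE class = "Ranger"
1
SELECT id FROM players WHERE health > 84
[5]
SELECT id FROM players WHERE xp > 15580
[2, 3]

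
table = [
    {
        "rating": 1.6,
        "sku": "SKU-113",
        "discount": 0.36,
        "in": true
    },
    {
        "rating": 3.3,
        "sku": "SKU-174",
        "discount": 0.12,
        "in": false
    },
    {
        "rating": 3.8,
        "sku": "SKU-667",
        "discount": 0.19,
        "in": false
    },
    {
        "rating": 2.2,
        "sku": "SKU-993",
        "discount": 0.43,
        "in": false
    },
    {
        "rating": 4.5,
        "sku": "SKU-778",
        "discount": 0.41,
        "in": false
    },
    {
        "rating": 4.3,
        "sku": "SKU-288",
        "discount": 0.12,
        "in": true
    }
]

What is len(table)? 6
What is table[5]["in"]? True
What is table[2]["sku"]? "SKU-667"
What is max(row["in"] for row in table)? True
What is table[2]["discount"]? 0.19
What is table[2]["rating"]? 3.8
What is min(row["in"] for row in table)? False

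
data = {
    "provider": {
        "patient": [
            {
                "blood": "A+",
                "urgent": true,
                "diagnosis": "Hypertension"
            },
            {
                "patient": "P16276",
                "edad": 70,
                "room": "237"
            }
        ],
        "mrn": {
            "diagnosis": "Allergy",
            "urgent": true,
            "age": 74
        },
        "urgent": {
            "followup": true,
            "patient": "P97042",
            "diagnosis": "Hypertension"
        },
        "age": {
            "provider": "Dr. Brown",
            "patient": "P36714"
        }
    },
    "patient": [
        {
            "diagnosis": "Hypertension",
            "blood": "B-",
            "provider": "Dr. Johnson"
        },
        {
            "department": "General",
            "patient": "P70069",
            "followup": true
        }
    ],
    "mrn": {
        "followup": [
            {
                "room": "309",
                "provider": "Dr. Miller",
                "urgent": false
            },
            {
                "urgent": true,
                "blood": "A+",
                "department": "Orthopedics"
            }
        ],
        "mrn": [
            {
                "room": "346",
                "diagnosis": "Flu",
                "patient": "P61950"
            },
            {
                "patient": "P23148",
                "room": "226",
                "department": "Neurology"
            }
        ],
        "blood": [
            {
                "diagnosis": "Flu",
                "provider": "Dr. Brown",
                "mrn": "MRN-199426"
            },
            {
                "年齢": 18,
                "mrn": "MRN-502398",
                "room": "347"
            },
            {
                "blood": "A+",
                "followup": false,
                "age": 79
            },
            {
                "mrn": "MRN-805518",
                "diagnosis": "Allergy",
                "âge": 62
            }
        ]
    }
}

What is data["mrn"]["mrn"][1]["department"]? "Neurology"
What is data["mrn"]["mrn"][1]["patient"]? "P23148"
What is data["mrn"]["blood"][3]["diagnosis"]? "Allergy"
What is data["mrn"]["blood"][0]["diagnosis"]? "Flu"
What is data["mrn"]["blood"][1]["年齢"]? 18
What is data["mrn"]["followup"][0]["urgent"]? False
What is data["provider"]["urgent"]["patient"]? "P97042"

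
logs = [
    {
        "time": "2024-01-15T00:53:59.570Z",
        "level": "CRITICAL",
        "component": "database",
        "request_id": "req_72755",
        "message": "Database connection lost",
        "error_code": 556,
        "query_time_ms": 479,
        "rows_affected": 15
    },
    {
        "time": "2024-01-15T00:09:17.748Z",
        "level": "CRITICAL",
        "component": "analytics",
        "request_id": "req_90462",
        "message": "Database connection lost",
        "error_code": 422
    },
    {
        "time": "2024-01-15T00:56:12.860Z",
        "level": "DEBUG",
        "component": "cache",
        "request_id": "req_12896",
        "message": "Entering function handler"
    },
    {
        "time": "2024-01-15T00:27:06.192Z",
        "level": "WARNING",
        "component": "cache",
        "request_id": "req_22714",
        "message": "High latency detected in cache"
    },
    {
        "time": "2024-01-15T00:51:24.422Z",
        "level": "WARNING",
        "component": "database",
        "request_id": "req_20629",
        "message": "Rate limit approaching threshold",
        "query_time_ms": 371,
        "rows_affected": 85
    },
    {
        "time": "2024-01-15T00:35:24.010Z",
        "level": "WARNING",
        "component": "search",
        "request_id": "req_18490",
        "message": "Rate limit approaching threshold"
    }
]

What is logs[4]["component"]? "database"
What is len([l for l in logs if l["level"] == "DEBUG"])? 1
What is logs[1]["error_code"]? 422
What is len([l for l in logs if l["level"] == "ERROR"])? 0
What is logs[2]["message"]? "Entering function handler"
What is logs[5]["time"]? "2024-01-15T00:35:24.010Z"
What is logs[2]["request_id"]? "req_12896"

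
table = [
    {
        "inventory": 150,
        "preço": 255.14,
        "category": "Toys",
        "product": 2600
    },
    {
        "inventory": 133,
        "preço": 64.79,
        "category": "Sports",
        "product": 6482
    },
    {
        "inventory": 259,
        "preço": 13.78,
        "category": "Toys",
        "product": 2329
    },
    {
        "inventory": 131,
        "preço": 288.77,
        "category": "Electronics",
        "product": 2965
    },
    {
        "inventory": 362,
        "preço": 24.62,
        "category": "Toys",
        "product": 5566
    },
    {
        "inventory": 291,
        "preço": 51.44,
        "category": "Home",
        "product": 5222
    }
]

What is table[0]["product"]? 2600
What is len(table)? 6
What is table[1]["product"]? 6482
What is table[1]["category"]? "Sports"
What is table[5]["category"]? "Home"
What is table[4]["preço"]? 24.62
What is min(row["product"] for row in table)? 2329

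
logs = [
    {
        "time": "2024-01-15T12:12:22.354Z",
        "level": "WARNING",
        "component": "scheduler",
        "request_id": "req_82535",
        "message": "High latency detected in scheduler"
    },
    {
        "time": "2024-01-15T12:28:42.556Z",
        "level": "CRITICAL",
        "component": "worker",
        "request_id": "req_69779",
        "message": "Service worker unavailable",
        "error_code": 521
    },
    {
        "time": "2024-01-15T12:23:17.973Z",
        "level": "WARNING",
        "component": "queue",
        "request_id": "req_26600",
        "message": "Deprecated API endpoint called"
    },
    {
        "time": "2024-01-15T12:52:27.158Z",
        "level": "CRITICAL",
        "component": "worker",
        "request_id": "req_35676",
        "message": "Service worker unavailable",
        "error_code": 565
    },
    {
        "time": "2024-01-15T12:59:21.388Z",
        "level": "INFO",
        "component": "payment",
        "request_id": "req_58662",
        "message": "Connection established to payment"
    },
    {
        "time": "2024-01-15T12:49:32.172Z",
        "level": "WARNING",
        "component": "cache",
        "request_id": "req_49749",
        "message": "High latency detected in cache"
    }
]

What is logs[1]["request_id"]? "req_69779"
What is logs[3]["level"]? "CRITICAL"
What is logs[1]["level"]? "CRITICAL"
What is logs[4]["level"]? "INFO"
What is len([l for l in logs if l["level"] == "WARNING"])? 3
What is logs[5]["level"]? "WARNING"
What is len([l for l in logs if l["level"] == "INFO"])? 1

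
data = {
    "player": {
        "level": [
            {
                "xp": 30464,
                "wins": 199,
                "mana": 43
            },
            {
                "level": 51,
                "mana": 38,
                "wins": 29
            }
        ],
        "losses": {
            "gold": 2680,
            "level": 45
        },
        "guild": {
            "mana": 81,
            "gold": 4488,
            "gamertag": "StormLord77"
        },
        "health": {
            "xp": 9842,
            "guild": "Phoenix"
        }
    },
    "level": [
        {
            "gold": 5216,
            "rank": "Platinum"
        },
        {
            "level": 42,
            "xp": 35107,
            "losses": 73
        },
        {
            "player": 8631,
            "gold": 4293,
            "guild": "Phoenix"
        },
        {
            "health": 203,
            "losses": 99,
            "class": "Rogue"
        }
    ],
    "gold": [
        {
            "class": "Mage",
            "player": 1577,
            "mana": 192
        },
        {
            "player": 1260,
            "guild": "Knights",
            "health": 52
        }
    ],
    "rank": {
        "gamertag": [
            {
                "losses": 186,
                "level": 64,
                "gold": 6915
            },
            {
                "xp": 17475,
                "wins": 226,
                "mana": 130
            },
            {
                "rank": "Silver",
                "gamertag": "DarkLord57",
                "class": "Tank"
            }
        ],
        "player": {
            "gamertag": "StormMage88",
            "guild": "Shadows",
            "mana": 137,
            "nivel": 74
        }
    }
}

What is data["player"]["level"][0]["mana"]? 43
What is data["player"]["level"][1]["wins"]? 29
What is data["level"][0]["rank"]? "Platinum"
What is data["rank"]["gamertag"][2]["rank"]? "Silver"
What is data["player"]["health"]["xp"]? 9842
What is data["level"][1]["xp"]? 35107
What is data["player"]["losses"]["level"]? 45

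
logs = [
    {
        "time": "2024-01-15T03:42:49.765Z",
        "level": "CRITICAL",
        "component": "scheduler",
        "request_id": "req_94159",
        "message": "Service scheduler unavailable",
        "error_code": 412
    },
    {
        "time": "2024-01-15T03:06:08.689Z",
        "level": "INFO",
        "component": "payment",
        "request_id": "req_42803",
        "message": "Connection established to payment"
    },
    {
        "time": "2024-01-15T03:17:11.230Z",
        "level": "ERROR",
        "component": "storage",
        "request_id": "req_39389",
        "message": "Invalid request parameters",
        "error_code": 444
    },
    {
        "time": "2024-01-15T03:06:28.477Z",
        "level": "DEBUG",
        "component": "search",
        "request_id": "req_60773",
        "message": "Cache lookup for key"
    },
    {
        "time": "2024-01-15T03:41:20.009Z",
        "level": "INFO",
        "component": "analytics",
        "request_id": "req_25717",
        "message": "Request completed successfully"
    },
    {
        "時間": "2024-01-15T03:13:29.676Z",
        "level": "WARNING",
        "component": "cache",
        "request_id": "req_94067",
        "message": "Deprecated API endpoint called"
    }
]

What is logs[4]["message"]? "Request completed successfully"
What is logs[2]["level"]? "ERROR"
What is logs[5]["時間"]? "2024-01-15T03:13:29.676Z"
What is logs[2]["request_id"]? "req_39389"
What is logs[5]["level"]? "WARNING"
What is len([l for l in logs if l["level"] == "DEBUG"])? 1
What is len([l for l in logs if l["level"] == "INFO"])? 2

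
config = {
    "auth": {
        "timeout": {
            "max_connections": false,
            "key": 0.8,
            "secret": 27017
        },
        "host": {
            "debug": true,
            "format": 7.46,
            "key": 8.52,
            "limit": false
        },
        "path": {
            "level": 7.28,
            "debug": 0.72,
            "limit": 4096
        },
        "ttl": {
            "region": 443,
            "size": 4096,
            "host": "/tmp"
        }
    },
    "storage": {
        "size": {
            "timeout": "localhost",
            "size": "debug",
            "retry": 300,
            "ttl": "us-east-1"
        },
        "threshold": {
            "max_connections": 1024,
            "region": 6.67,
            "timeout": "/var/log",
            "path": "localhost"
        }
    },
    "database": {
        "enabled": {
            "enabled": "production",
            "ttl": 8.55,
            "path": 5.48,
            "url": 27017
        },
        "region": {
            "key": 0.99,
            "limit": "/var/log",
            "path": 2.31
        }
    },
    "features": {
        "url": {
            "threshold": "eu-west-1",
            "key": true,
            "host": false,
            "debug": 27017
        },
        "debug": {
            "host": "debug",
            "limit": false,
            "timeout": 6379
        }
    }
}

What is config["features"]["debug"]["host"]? "debug"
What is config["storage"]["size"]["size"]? "debug"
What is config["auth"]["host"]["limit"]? False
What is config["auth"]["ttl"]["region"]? 443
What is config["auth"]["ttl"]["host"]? "/tmp"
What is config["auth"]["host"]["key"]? 8.52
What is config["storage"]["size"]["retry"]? 300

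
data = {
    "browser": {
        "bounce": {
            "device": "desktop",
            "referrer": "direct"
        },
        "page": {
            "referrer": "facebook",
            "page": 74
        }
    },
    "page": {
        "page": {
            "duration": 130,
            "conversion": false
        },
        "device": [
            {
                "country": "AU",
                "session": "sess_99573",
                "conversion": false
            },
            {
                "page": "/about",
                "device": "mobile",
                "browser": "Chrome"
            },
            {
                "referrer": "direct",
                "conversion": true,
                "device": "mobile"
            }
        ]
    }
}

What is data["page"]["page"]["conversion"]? False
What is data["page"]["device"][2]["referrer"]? "direct"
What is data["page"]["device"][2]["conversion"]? True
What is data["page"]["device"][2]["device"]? "mobile"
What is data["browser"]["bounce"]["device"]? "desktop"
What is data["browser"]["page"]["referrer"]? "facebook"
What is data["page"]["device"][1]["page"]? "/about"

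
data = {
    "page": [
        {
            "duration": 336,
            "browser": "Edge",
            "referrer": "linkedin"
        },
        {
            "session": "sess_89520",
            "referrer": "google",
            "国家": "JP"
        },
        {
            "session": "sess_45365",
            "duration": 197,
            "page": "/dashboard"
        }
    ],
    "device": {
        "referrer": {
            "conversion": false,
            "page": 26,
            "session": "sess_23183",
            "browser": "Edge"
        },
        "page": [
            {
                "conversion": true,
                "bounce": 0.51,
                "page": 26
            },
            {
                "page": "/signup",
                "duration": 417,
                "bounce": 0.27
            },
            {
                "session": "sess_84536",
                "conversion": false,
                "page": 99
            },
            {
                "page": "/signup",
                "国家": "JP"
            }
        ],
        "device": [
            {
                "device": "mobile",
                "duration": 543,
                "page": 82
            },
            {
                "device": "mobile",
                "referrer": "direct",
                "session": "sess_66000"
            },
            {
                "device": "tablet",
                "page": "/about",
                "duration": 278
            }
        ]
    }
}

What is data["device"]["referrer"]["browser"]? "Edge"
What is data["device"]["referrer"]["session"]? "sess_23183"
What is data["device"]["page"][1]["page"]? "/signup"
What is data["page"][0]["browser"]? "Edge"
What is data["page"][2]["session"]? "sess_45365"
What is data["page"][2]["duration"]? 197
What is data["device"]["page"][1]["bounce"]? 0.27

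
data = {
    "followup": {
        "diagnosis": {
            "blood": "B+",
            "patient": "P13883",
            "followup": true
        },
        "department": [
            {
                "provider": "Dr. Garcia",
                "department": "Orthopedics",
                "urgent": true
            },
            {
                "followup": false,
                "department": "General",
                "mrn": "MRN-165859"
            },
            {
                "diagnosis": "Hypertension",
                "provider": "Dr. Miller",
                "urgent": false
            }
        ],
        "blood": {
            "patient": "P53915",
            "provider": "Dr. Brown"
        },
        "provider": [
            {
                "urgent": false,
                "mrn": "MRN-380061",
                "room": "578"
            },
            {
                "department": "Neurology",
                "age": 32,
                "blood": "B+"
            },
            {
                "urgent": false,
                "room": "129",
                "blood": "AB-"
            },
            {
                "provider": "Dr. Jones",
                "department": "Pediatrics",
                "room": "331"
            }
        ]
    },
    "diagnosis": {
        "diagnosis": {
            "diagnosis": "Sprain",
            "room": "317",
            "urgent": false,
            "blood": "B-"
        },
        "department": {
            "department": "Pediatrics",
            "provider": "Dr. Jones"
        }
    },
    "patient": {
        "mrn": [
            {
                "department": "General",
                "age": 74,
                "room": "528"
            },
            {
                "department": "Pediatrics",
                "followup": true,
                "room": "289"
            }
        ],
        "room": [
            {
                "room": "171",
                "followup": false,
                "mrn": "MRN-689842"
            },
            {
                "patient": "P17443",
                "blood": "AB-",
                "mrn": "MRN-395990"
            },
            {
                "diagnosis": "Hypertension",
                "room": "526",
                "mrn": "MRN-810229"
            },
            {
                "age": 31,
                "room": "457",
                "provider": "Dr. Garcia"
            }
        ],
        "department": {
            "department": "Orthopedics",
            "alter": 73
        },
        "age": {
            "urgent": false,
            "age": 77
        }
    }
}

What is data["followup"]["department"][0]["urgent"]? True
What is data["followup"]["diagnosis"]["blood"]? "B+"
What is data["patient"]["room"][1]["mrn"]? "MRN-395990"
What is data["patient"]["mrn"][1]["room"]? "289"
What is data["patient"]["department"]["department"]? "Orthopedics"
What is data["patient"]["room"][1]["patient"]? "P17443"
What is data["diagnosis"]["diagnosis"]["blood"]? "B-"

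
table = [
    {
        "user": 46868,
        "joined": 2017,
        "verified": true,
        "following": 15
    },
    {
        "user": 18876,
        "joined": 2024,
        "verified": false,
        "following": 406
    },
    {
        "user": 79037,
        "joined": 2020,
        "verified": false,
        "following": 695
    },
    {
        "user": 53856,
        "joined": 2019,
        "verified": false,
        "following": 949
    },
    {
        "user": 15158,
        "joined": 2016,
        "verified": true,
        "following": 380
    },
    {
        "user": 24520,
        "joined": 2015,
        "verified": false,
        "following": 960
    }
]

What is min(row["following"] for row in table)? 15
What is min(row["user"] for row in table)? 15158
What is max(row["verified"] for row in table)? True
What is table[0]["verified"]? True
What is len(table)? 6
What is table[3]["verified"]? False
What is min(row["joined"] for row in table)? 2015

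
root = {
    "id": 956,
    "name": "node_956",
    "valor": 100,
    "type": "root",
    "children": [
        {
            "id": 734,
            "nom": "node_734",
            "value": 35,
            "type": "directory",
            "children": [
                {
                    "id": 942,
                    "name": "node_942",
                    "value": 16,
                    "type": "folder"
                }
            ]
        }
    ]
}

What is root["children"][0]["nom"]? "node_734"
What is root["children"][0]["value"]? 35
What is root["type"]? "root"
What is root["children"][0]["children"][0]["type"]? "folder"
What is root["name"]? "node_956"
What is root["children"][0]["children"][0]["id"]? 942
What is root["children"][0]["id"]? 734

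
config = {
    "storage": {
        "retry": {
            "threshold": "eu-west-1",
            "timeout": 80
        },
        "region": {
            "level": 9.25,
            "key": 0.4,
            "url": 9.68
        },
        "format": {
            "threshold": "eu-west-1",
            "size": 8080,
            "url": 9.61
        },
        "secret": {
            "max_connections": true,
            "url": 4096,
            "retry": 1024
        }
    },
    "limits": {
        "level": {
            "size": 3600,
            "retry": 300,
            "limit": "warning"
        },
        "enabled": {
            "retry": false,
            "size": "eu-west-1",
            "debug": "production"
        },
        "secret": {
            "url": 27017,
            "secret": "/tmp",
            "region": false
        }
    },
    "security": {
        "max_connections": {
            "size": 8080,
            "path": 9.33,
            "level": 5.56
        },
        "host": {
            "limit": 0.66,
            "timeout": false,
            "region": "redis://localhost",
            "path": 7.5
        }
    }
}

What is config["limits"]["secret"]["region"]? False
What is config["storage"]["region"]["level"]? 9.25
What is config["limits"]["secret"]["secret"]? "/tmp"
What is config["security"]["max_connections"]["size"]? 8080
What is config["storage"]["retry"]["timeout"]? 80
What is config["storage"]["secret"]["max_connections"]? True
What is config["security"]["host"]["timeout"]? False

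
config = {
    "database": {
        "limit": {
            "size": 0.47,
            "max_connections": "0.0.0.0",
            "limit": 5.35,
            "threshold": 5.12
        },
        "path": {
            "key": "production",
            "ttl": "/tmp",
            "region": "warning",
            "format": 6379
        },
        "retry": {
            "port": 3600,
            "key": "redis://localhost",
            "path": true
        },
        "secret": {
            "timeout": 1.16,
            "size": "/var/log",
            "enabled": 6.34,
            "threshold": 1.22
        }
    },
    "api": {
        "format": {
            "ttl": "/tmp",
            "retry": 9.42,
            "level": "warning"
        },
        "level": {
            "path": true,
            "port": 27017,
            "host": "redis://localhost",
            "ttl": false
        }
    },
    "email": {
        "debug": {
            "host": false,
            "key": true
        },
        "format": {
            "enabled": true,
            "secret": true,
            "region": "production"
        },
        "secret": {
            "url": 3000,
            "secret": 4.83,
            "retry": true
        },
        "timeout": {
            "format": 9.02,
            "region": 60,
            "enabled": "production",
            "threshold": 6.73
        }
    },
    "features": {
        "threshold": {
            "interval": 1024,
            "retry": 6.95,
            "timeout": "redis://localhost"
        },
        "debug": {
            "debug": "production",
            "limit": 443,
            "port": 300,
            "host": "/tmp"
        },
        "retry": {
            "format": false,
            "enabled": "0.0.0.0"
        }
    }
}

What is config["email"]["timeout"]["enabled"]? "production"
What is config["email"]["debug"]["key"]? True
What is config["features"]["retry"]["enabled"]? "0.0.0.0"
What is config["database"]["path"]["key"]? "production"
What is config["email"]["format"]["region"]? "production"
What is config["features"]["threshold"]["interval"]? 1024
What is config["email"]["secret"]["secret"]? 4.83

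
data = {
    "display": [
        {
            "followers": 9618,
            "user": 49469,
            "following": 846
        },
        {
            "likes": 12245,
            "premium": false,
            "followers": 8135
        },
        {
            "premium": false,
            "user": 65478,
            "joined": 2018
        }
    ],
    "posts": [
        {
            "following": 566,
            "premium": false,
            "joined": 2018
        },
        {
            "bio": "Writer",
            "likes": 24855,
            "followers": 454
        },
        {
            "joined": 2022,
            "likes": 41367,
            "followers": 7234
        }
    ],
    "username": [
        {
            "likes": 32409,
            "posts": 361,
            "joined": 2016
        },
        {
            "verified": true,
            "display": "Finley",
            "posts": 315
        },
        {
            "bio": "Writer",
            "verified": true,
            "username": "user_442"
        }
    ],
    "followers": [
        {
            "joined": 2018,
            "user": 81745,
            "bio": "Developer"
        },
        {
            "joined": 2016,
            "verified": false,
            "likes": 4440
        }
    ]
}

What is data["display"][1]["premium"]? False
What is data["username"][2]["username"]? "user_442"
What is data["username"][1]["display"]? "Finley"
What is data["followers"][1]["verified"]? False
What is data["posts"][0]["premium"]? False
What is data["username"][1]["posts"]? 315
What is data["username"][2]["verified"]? True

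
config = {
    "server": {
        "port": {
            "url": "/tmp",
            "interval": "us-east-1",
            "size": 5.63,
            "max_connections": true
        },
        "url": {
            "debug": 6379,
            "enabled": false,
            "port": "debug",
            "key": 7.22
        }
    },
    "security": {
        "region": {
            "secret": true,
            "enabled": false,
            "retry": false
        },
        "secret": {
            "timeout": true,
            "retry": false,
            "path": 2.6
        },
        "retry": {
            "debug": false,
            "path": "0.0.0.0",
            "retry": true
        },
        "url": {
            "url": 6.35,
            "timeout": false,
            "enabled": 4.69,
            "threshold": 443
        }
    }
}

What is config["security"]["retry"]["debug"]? False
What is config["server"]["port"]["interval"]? "us-east-1"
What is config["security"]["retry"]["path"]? "0.0.0.0"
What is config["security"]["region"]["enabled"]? False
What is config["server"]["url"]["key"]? 7.22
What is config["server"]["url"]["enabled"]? False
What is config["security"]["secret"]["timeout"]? True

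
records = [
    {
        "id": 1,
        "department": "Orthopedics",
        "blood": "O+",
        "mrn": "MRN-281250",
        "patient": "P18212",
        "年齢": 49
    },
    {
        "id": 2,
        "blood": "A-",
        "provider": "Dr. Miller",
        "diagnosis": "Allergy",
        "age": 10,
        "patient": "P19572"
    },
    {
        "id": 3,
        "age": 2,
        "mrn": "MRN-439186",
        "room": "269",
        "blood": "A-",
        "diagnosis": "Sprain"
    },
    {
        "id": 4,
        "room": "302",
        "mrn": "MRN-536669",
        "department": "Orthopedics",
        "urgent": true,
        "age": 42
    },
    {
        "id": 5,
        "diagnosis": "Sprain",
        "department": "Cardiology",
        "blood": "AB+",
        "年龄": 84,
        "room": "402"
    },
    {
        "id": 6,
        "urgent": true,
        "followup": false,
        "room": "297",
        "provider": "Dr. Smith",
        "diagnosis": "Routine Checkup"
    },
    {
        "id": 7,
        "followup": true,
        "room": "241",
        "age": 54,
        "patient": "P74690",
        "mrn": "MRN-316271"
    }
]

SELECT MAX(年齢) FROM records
49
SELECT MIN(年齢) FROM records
49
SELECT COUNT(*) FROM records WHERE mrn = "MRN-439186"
1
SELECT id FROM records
[1, 2, 3, 4, 5, 6, 7]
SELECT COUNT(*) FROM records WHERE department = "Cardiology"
1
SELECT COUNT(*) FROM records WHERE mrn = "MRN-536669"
1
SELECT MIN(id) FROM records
1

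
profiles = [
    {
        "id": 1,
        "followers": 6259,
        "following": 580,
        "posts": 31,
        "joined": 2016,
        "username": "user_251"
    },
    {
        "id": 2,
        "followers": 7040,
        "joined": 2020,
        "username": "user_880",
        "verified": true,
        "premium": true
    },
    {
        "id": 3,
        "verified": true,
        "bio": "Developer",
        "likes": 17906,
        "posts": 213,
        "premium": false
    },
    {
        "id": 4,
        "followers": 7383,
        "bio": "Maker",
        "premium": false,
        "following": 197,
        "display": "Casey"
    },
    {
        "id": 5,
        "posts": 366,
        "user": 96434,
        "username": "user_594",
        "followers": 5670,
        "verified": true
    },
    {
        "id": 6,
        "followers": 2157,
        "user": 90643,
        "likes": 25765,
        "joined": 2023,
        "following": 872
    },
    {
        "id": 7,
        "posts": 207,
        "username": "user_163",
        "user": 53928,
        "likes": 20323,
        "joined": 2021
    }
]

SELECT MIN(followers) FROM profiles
2157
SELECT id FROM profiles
[1, 2, 3, 4, 5, 6, 7]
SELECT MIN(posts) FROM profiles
31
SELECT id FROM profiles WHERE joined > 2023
[]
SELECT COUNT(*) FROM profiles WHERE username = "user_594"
1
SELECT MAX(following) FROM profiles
872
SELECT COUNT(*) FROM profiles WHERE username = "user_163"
1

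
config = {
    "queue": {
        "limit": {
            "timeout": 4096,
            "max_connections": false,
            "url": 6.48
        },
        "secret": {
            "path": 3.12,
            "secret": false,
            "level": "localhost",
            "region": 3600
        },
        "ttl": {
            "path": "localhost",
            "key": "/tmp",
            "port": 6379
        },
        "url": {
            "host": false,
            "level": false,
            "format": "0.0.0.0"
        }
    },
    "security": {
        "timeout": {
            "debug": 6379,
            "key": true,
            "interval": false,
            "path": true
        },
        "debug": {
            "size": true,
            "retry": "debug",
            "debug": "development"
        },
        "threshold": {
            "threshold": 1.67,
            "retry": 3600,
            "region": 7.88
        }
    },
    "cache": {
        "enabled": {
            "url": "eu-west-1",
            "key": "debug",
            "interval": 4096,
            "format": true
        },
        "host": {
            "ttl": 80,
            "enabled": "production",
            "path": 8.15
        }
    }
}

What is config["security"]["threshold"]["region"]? 7.88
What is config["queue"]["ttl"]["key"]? "/tmp"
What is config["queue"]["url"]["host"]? False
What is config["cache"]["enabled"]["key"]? "debug"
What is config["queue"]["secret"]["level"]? "localhost"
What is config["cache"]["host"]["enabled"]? "production"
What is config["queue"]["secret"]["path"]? 3.12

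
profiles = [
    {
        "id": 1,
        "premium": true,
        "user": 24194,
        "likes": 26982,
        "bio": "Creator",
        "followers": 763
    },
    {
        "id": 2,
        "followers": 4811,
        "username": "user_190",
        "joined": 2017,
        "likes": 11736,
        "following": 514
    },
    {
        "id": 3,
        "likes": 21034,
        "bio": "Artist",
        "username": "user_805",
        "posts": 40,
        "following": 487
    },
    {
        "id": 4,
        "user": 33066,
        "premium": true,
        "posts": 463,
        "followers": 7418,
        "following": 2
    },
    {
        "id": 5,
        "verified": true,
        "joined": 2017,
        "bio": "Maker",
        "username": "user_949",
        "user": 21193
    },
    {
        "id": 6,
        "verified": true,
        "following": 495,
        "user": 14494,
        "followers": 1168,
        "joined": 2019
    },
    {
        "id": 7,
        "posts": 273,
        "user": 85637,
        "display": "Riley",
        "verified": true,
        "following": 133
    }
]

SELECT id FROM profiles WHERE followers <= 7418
[1, 2, 4, 6]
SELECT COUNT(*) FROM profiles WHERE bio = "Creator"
1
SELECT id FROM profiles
[1, 2, 3, 4, 5, 6, 7]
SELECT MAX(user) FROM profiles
85637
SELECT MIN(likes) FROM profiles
11736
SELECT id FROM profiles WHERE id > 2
[3, 4, 5, 6, 7]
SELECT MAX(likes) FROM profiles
26982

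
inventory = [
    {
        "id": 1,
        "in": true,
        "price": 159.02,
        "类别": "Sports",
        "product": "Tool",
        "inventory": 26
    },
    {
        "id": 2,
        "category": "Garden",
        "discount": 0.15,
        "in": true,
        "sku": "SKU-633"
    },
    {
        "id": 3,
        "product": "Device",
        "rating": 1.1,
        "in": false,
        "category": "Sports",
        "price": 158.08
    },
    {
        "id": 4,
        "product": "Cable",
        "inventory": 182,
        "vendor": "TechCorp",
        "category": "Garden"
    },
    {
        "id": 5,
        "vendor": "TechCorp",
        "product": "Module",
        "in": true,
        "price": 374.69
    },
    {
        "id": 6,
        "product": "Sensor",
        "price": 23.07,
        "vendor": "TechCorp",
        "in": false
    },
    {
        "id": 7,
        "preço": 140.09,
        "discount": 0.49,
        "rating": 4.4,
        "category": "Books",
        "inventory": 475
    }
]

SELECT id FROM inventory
[1, 2, 3, 4, 5, 6, 7]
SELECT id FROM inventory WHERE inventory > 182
[7]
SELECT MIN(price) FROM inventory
23.07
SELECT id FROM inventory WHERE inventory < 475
[1, 4]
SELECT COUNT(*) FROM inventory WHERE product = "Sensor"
1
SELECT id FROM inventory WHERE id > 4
[5, 6, 7]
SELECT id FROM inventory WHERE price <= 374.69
[1, 3, 5, 6]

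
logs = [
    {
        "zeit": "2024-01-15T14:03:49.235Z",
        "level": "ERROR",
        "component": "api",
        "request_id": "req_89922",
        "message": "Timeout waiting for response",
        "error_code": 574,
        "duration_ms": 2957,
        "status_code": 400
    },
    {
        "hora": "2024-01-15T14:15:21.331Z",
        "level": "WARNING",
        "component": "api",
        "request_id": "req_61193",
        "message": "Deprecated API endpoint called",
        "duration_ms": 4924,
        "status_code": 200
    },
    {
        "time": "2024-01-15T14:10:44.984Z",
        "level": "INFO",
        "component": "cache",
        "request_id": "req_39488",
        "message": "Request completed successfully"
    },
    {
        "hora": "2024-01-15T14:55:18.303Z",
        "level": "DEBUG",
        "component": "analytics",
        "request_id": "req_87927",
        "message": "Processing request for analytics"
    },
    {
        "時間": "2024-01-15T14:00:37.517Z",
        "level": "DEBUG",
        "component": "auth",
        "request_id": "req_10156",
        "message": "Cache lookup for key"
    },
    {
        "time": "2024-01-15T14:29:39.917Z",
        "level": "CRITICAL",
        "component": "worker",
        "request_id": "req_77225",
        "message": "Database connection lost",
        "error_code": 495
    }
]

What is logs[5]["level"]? "CRITICAL"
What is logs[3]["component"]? "analytics"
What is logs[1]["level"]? "WARNING"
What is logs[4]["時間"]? "2024-01-15T14:00:37.517Z"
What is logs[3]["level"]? "DEBUG"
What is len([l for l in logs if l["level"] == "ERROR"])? 1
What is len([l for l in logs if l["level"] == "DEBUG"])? 2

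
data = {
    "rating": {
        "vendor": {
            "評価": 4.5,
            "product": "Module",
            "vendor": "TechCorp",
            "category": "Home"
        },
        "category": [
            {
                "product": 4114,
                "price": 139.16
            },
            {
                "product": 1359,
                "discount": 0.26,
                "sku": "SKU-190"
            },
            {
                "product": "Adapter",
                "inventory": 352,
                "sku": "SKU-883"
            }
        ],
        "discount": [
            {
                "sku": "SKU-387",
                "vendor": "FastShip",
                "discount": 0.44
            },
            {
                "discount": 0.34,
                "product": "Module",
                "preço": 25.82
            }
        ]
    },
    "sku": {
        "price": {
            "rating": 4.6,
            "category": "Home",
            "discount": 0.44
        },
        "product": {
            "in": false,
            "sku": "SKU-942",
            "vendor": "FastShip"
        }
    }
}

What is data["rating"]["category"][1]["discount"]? 0.26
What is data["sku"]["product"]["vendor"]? "FastShip"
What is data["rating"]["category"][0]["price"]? 139.16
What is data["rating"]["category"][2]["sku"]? "SKU-883"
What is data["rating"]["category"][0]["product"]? 4114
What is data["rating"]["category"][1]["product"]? 1359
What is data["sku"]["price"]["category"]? "Home"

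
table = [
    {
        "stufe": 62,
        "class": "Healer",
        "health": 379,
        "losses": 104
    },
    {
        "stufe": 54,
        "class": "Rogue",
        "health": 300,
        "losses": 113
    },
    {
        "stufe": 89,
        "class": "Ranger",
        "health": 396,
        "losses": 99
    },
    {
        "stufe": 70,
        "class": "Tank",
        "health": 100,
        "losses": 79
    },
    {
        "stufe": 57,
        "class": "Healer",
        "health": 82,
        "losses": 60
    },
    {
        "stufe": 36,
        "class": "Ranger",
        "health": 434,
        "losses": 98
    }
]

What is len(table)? 6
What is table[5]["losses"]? 98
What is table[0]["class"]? "Healer"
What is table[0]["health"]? 379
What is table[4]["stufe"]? 57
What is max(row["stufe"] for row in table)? 89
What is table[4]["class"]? "Healer"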